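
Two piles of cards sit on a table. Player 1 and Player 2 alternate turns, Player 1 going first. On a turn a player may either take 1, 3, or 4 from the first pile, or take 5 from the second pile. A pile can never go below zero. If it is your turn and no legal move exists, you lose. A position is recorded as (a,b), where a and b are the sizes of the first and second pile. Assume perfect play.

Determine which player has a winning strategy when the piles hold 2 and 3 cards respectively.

Player 2 wins.

Compute win/loss labels from the base case upward. A position with no move is L. Any other position is W if it can reach an L in one move, else L.
No move ever increases a pile, so every position that can arise here has a ≤ 2 and b ≤ 3; it is enough to label the cells with 0 ≤ a ≤ 2 and 0 ≤ b ≤ 3.
Every move lowers a or b (never raises either), so fill the grid row by row in increasing a, and left to right within a row: each cell's successors are then already labelled.
      b=0  b=1  b=2  b=3
a=0:    L    L    L    L
a=1:    W    W    W    W
a=2:    L    L    L    L
Cells with no legal move (terminal, hence L): (0,0), (0,1), (0,2), (0,3).
The remaining L cells, each justified by listing all of its moves:
(2,0): only reaches (1,0)(W), which is W → L
(2,1): only reaches (1,1)(W), which is W → L
(2,2): only reaches (1,2)(W), which is W → L
(2,3): only reaches (1,3)(W), which is W → L
Every other cell has at least one move into one of the L cells above, so it is W.
The starting position (2,3) is L: whatever Player 1 does, the opponent receives a W position.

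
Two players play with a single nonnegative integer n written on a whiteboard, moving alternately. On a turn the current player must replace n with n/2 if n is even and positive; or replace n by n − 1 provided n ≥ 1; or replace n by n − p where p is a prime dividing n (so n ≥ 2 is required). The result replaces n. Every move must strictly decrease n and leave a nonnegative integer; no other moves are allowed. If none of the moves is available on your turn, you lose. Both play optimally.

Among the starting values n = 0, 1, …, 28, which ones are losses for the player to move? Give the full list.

0, 4, 9, 14, 20, 24

Work bottom-up. With no move the player to move loses. Otherwise the position is W if at least one move leads to an L position for the opponent, and L if every move leads to a W.
n=0: no move → L
n=1: can move to 0, which is L ⇒ W
n=2: can move to 0, which is L ⇒ W
n=3: can move to 0, which is L ⇒ W
n=4: moves to 2(W), 3(W); every one is W ⇒ L
n=5: can move to 0, which is L ⇒ W
n=6: can move to 4, which is L ⇒ W
n=7: can move to 0, which is L ⇒ W
n=8: can move to 4, which is L ⇒ W
n=9: moves to 6(W), 8(W); every one is W ⇒ L
n=10: can move to 9, which is L ⇒ W
n=11: can move to 0, which is L ⇒ W
n=12: can move to 9, which is L ⇒ W
n=13: can move to 0, which is L ⇒ W
n=14: moves to 7(W), 12(W), 13(W); every one is W ⇒ L
n=15: can move to 14, which is L ⇒ W
n=16: can move to 14, which is L ⇒ W
n=17: can move to 0, which is L ⇒ W
n=18: can move to 9, which is L ⇒ W
n=19: can move to 0, which is L ⇒ W
n=20: moves to 10(W), 15(W), 18(W), 19(W); every one is W ⇒ L
n=21: can move to 14, which is L ⇒ W
n=22: can move to 20, which is L ⇒ W
n=23: can move to 0, which is L ⇒ W
n=24: moves to 12(W), 21(W), 22(W), 23(W); every one is W ⇒ L
n=25: can move to 20, which is L ⇒ W
n=26: can move to 24, which is L ⇒ W
n=27: can move to 24, which is L ⇒ W
n=28: can move to 14, which is L ⇒ W
Reading off the rows marked L gives the requested list; there are 6 such values of n.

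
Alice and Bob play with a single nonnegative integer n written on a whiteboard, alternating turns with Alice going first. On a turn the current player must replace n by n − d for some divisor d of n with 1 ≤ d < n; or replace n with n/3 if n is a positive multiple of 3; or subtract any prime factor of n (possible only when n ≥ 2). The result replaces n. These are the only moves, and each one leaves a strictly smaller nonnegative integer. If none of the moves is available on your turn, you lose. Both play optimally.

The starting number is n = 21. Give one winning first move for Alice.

Move to 14.

Work bottom-up. With no move the player to move loses. Otherwise the position is W if at least one move leads to an L position for the opponent, and L if every move leads to a W.
n=0: no move → L
n=1: no move → L
n=2: W (go to 0, an L position)
n=3: W (go to 0, an L position)
n=4: L (options 2(W), 3(W) are all W)
n=5: W (go to 0, an L position)
n=6: W (go to 4, an L position)
n=7: W (go to 0, an L position)
n=8: W (go to 4, an L position)
n=9: L (options 3(W), 6(W), 8(W) are all W)
n=10: W (go to 9, an L position)
n=11: W (go to 0, an L position)
n=12: W (go to 4, an L position)
n=13: W (go to 0, an L position)
n=14: L (options 7(W), 12(W), 13(W) are all W)
n=15: W (go to 14, an L position)
n=16: W (go to 14, an L position)
n=17: W (go to 0, an L position)
n=18: W (go to 9, an L position)
n=19: W (go to 0, an L position)
n=20: L (options 10(W), 15(W), 16(W), 18(W), 19(W) are all W)
n=21: W (go to 14, an L position)
From 21, the L positions reachable in one move are: 14, 20. Any move reaching one of these is winning.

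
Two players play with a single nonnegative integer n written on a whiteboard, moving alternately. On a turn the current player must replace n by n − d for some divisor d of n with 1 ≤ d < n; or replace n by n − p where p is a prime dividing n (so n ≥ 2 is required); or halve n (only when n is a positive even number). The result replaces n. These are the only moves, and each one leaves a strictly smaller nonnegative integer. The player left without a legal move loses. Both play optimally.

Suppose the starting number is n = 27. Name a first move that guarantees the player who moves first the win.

Positions with no move are L. A position that does have a move is losing for the player to move precisely when every available move leads to a winning position for the opponent. Fill in the labels:
n=0: no move → L
n=1: no move → L
n=2: reaches L-position 0 → W
n=3: reaches L-position 0 → W
n=4: only reaches 2(W), 3(W), all W → L
n=5: reaches L-position 0 → W
n=6: reaches L-position 4 → W
n=7: reaches L-position 0 → W
n=8: reaches L-position 4 → W
n=9: only reaches 6(W), 8(W), all W → L
n=10: reaches L-position 9 → W
n=11: reaches L-position 0 → W
n=12: reaches L-position 9 → W
n=13: reaches L-position 0 → W
n=14: only reaches 7(W), 12(W), 13(W), all W → L
n=15: reaches L-position 14 → W
n=16: reaches L-position 14 → W
n=17: reaches L-position 0 → W
n=18: reaches L-position 9 → W
n=19: reaches L-position 0 → W
n=20: only reaches 10(W), 15(W), 16(W), 18(W), 19(W), all W → L
n=21: reaches L-position 14 → W
n=22: reaches L-position 20 → W
n=23: reaches L-position 0 → W
n=24: reaches L-position 20 → W
n=25: reaches L-position 20 → W
n=26: only reaches 13(W), 24(W), 25(W), all W → L
n=27: reaches L-position 26 → W
From 27, the L positions reachable in one move are: 26.

Move to 26.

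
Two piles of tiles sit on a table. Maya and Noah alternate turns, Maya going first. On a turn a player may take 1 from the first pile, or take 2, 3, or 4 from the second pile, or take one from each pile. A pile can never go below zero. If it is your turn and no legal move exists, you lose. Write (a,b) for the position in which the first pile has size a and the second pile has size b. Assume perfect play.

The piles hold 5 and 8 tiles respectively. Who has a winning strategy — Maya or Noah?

Classify positions by backward induction: terminal positions (no move available) are L. From any other position, the mover wins iff some move reaches an L.
No move ever increases a pile, so every position that can arise here has a ≤ 5 and b ≤ 8; it is enough to label the cells with 0 ≤ a ≤ 5 and 0 ≤ b ≤ 8.
Every move lowers a or b (never raises either), so fill the grid row by row in increasing a, and left to right within a row: each cell's successors are then already labelled.
      b=0  b=1  b=2  b=3  b=4  b=5  b=6  b=7  b=8
a=0:    L    L    W    W    W    W    L    L    W
a=1:    W    W    W    L    L    W    W    W    W
a=2:    L    L    W    W    W    W    L    L    W
a=3:    W    W    W    L    L    W    W    W    W
a=4:    L    L    W    W    W    W    L    L    W
a=5:    W    W    W    L    L    W    W    W    W
Cells with no legal move (terminal, hence L): (0,0), (0,1).
The remaining L cells, each justified by listing all of its moves:
(0,6): moves to (0,4)(W), (0,3)(W), (0,2)(W); every one is W ⇒ L
(0,7): moves to (0,5)(W), (0,4)(W), (0,3)(W); every one is W ⇒ L
(1,3): moves to (0,3)(W), (1,1)(W), (1,0)(W), (0,2)(W); every one is W ⇒ L
(1,4): moves to (0,4)(W), (1,2)(W), (1,1)(W), (1,0)(W), (0,3)(W); every one is W ⇒ L
(2,0): the only move is to (1,0)(W), a W ⇒ L
(2,1): moves to (1,1)(W), (1,0)(W); every one is W ⇒ L
(2,6): moves to (1,6)(W), (2,4)(W), (2,3)(W), (2,2)(W), (1,5)(W); every one is W ⇒ L
(2,7): moves to (1,7)(W), (2,5)(W), (2,4)(W), (2,3)(W), (1,6)(W); every one is W ⇒ L
(3,3): moves to (2,3)(W), (3,1)(W), (3,0)(W), (2,2)(W); every one is W ⇒ L
(3,4): moves to (2,4)(W), (3,2)(W), (3,1)(W), (3,0)(W), (2,3)(W); every one is W ⇒ L
(4,0): the only move is to (3,0)(W), a W ⇒ L
(4,1): moves to (3,1)(W), (3,0)(W); every one is W ⇒ L
(4,6): moves to (3,6)(W), (4,4)(W), (4,3)(W), (4,2)(W), (3,5)(W); every one is W ⇒ L
(4,7): moves to (3,7)(W), (4,5)(W), (4,4)(W), (4,3)(W), (3,6)(W); every one is W ⇒ L
(5,3): moves to (4,3)(W), (5,1)(W), (5,0)(W), (4,2)(W); every one is W ⇒ L
(5,4): moves to (4,4)(W), (5,2)(W), (5,1)(W), (5,0)(W), (4,3)(W); every one is W ⇒ L
Every other cell has at least one move into one of the L cells above, so it is W.
The starting position (5,8) is W: Maya should move to (5,4), handing over an L position.

Maya wins.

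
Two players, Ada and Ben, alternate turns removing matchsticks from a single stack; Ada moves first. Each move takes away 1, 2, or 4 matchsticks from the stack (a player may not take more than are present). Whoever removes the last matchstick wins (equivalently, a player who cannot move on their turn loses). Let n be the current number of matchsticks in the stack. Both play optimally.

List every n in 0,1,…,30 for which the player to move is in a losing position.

Work bottom-up. With no move the player to move loses. Otherwise the position is W if at least one move leads to an L position for the opponent, and L if every move leads to a W.
n=0: no move → L
n=1: reaches L-position 0 → W
n=2: reaches L-position 0 → W
n=3: only reaches 2(W), 1(W), all W → L
n=4: reaches L-position 3 → W
n=5: reaches L-position 3 → W
n=6: only reaches 5(W), 4(W), 2(W), all W → L
n=7: reaches L-position 6 → W
n=8: reaches L-position 6 → W
n=9: only reaches 8(W), 7(W), 5(W), all W → L
n=10: reaches L-position 9 → W
n=11: reaches L-position 9 → W
n=12: only reaches 11(W), 10(W), 8(W), all W → L
n=13: reaches L-position 12 → W
n=14: reaches L-position 12 → W
n=15: only reaches 14(W), 13(W), 11(W), all W → L
n=16: reaches L-position 15 → W
n=17: reaches L-position 15 → W
n=18: only reaches 17(W), 16(W), 14(W), all W → L
n=19: reaches L-position 18 → W
n=20: reaches L-position 18 → W
n=21: only reaches 20(W), 19(W), 17(W), all W → L
n=22: reaches L-position 21 → W
n=23: reaches L-position 21 → W
n=24: only reaches 23(W), 22(W), 20(W), all W → L
n=25: reaches L-position 24 → W
n=26: reaches L-position 24 → W
n=27: only reaches 26(W), 25(W), 23(W), all W → L
n=28: reaches L-position 27 → W
n=29: reaches L-position 27 → W
n=30: only reaches 29(W), 28(W), 26(W), all W → L
Reading off the rows marked L gives the requested list; there are 11 such values of n.

0, 3, 6, 9, 12, 15, 18, 21, 24, 27, 30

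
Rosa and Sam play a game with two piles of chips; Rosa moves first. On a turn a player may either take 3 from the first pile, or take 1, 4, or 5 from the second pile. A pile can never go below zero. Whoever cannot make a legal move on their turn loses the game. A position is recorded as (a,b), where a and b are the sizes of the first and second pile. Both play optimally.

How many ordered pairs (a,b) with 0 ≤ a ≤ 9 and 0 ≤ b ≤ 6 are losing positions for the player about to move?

20

Label each position W (a win for the player to move) or L (a loss). A position with no legal move is L; any other position is W exactly when some move reaches an L, and L when every move reaches a W.
Every move lowers a or b (never raises either), so fill the grid row by row in increasing a, and left to right within a row: each cell's successors are then already labelled.
      b=0  b=1  b=2  b=3  b=4  b=5  b=6
a=0:    L    W    L    W    W    W    W
a=1:    L    W    L    W    W    W    W
a=2:    L    W    L    W    W    W    W
a=3:    W    L    W    L    W    W    W
a=4:    W    L    W    L    W    W    W
a=5:    W    L    W    L    W    W    W
a=6:    L    W    L    W    W    W    W
a=7:    L    W    L    W    W    W    W
a=8:    L    W    L    W    W    W    W
a=9:    W    L    W    L    W    W    W
Cells with no legal move (terminal, hence L): (0,0), (1,0), (2,0).
The remaining L cells, each justified by listing all of its moves:
(0,2): →(0,1)(W) only, which is W, so L
(1,2): →(1,1)(W) only, which is W, so L
(2,2): →(2,1)(W) only, which is W, so L
(3,1): →(0,1)(W), (3,0)(W) — all W, so L
(3,3): →(0,3)(W), (3,2)(W) — all W, so L
(4,1): →(1,1)(W), (4,0)(W) — all W, so L
(4,3): →(1,3)(W), (4,2)(W) — all W, so L
(5,1): →(2,1)(W), (5,0)(W) — all W, so L
(5,3): →(2,3)(W), (5,2)(W) — all W, so L
(6,0): →(3,0)(W) only, which is W, so L
(6,2): →(3,2)(W), (6,1)(W) — all W, so L
(7,0): →(4,0)(W) only, which is W, so L
(7,2): →(4,2)(W), (7,1)(W) — all W, so L
(8,0): →(5,0)(W) only, which is W, so L
(8,2): →(5,2)(W), (8,1)(W) — all W, so L
(9,1): →(6,1)(W), (9,0)(W) — all W, so L
(9,3): →(6,3)(W), (9,2)(W) — all W, so L
Every other cell has at least one move into one of the L cells above, so it is W.
L cells per row: a=0: 2, a=1: 2, a=2: 2, a=3: 2, a=4: 2, a=5: 2, a=6: 2, a=7: 2, a=8: 2, a=9: 2; total 20.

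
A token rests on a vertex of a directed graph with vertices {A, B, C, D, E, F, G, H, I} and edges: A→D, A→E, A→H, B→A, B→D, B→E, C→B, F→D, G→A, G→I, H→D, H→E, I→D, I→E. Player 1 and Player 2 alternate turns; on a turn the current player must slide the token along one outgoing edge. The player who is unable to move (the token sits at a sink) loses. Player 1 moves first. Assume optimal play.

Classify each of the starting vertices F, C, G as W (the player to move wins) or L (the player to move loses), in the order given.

Work bottom-up. With no move the player to move loses. Otherwise the position is W if at least one move leads to an L position for the opponent, and L if every move leads to a W.
Every edge goes from a vertex to one that appears earlier in the order E, D, H, A, F, B, I, G, C, so processing vertices in that order labels each vertex after all of its successors.
E: no outgoing edge → L
D: no outgoing edge → L
H: →D(L), so W
A: →D(L), so W
F: →D(L), so W
B: →D(L), so W
I: →D(L), so W
G: →I(W), A(W) — all W, so L
C: →B(W) only, which is W, so L

F: W, C: L, G: L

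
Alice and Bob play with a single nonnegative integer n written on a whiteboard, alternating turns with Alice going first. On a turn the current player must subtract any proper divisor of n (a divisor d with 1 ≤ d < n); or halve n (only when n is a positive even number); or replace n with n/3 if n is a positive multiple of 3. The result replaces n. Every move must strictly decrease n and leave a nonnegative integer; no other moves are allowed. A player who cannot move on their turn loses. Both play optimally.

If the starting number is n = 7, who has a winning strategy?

Bob wins.

Classify positions by backward induction: terminal positions (no move available) are L. From any other position, the mover wins iff some move reaches an L.
n=0: no move → L
n=1: no move → L
n=2: →1(L), so W
n=3: →1(L), so W
n=4: →2(W), 3(W) — all W, so L
n=5: →4(L), so W
n=6: →4(L), so W
n=7: →6(W) only, which is W, so L
Every move from 7 reaches a W position, so the mover loses.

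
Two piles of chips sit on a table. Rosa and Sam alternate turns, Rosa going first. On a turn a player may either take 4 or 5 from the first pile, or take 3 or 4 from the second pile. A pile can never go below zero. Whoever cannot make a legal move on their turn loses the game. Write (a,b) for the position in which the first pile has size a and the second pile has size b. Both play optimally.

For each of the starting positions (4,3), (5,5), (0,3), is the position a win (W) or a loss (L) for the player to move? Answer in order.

Work bottom-up. With no move the player to move loses. Otherwise the position is W if at least one move leads to an L position for the opponent, and L if every move leads to a W.
No move ever increases a pile, so every position that can arise here has a ≤ 5 and b ≤ 5; it is enough to label the cells with 0 ≤ a ≤ 5 and 0 ≤ b ≤ 5.
Every move lowers a or b (never raises either), so fill the grid row by row in increasing a, and left to right within a row: each cell's successors are then already labelled.
      b=0  b=1  b=2  b=3  b=4  b=5
a=0:    L    L    L    W    W    W
a=1:    L    L    L    W    W    W
a=2:    L    L    L    W    W    W
a=3:    L    L    L    W    W    W
a=4:    W    W    W    L    L    L
a=5:    W    W    W    L    L    L
Cells with no legal move (terminal, hence L): (0,0), (0,1), (0,2), (1,0), (1,1), (1,2), (2,0), (2,1), (2,2), (3,0), (3,1), (3,2).
The remaining L cells, each justified by listing all of its moves:
(4,3): →(0,3)(W), (4,0)(W) — all W, so L
(4,4): →(0,4)(W), (4,1)(W), (4,0)(W) — all W, so L
(4,5): →(0,5)(W), (4,2)(W), (4,1)(W) — all W, so L
(5,3): →(1,3)(W), (0,3)(W), (5,0)(W) — all W, so L
(5,4): →(1,4)(W), (0,4)(W), (5,1)(W), (5,0)(W) — all W, so L
(5,5): →(1,5)(W), (0,5)(W), (5,2)(W), (5,1)(W) — all W, so L
Every other cell has at least one move into one of the L cells above, so it is W.
(4,3): one of the L cells justified above, so L
(5,5): one of the L cells justified above, so L
(0,3): the move to (0,0) reaches an L cell, so W

(4,3): L, (5,5): L, (0,3): W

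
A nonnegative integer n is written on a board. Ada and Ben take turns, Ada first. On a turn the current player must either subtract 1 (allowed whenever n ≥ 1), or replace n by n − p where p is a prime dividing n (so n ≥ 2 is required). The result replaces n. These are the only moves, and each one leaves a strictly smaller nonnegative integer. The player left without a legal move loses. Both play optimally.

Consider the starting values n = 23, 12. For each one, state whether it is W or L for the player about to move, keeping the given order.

Label each position W (a win for the player to move) or L (a loss). A position with no legal move is L; any other position is W exactly when some move reaches an L, and L when every move reaches a W.
n=0: no move → L
n=1: →0(L), so W
n=2: →0(L), so W
n=3: →0(L), so W
n=4: →2(W), 3(W) — all W, so L
n=5: →0(L), so W
n=6: →4(L), so W
n=7: →0(L), so W
n=8: →6(W), 7(W) — all W, so L
n=9: →8(L), so W
n=10: →8(L), so W
n=11: →0(L), so W
n=12: →9(W), 10(W), 11(W) — all W, so L
n=13: →0(L), so W
n=14: →12(L), so W
n=15: →12(L), so W
n=16: →14(W), 15(W) — all W, so L
n=17: →0(L), so W
n=18: →16(L), so W
n=19: →0(L), so W
n=20: →15(W), 18(W), 19(W) — all W, so L
n=21: →20(L), so W
n=22: →20(L), so W
n=23: →0(L), so W

23: W, 12: L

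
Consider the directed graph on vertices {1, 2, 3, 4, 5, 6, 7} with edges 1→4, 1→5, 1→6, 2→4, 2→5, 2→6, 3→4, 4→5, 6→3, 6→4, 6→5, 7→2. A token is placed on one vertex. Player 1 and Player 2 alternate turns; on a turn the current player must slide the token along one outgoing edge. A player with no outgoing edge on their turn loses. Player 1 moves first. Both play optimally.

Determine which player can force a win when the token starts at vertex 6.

Player 1 wins.

Label each position W (a win for the player to move) or L (a loss). A position with no legal move is L; any other position is W exactly when some move reaches an L, and L when every move reaches a W.
Every edge goes from a vertex to one that appears earlier in the order 5, 4, 3, 6, 2, 7, 1, so processing vertices in that order labels each vertex after all of its successors.
5: no outgoing edge → L
4: →5(L), so W
3: →4(W) only, which is W, so L
6: →3(L), so W
2: →5(L), so W
7: →2(W) only, which is W, so L
1: →5(L), so W
The starting position 6 is W: Player 1 should move to 3, handing over an L position.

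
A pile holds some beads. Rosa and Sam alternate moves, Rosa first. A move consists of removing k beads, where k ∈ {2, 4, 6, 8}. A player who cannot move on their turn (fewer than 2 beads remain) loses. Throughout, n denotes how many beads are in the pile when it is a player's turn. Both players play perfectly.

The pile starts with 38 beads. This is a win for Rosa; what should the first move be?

Remove 8, leaving 30.

Work bottom-up. With no move the player to move loses. Otherwise the position is W if at least one move leads to an L position for the opponent, and L if every move leads to a W.
n=0: no move → L
n=1: no move → L
n=2: W (go to 0, an L position)
n=3: W (go to 1, an L position)
n=4: W (go to 0, an L position)
n=5: W (go to 1, an L position)
n=6: W (go to 0, an L position)
n=7: W (go to 1, an L position)
n=8: W (go to 0, an L position)
n=9: W (go to 1, an L position)
n=10: L (options 8(W), 6(W), 4(W), 2(W) are all W)
n=11: L (options 9(W), 7(W), 5(W), 3(W) are all W)
n=12: W (go to 10, an L position)
n=13: W (go to 11, an L position)
n=14: W (go to 10, an L position)
n=15: W (go to 11, an L position)
n=16: W (go to 10, an L position)
n=17: W (go to 11, an L position)
n=18: W (go to 10, an L position)
n=19: W (go to 11, an L position)
n=20: L (options 18(W), 16(W), 14(W), 12(W) are all W)
n=21: L (options 19(W), 17(W), 15(W), 13(W) are all W)
n=22: W (go to 20, an L position)
n=23: W (go to 21, an L position)
n=24: W (go to 20, an L position)
n=25: W (go to 21, an L position)
n=26: W (go to 20, an L position)
n=27: W (go to 21, an L position)
n=28: W (go to 20, an L position)
n=29: W (go to 21, an L position)
n=30: L (options 28(W), 26(W), 24(W), 22(W) are all W)
n=31: L (options 29(W), 27(W), 25(W), 23(W) are all W)
n=32: W (go to 30, an L position)
n=33: W (go to 31, an L position)
n=34: W (go to 30, an L position)
n=35: W (go to 31, an L position)
n=36: W (go to 30, an L position)
n=37: W (go to 31, an L position)
n=38: W (go to 30, an L position)
From 38, the L positions reachable in one move are: 30.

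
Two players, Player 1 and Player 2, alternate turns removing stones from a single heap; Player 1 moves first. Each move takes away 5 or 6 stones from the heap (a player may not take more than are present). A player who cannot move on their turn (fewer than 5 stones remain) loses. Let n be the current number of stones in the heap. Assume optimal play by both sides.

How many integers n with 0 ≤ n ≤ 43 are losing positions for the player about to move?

20

Work bottom-up. With no move the player to move loses. Otherwise the position is W if at least one move leads to an L position for the opponent, and L if every move leads to a W.
n=0: no move → L
n=1: no move → L
n=2: no move → L
n=3: no move → L
n=4: no move → L
n=5: →0(L), so W
n=6: →1(L), so W
n=7: →2(L), so W
n=8: →3(L), so W
n=9: →4(L), so W
n=10: →4(L), so W
n=11: →6(W), 5(W) — all W, so L
n=12: →7(W), 6(W) — all W, so L
n=13: →8(W), 7(W) — all W, so L
n=14: →9(W), 8(W) — all W, so L
n=15: →10(W), 9(W) — all W, so L
n=16: →11(L), so W
n=17: →12(L), so W
n=18: →13(L), so W
n=19: →14(L), so W
n=20: →15(L), so W
n=21: →15(L), so W
n=22: →17(W), 16(W) — all W, so L
n=23: →18(W), 17(W) — all W, so L
n=24: →19(W), 18(W) — all W, so L
n=25: →20(W), 19(W) — all W, so L
n=26: →21(W), 20(W) — all W, so L
n=27: →22(L), so W
n=28: →23(L), so W
n=29: →24(L), so W
n=30: →25(L), so W
n=31: →26(L), so W
n=32: →26(L), so W
n=33: →28(W), 27(W) — all W, so L
n=34: →29(W), 28(W) — all W, so L
n=35: →30(W), 29(W) — all W, so L
n=36: →31(W), 30(W) — all W, so L
n=37: →32(W), 31(W) — all W, so L
n=38: →33(L), so W
n=39: →34(L), so W
n=40: →35(L), so W
n=41: →36(L), so W
n=42: →37(L), so W
n=43: →37(L), so W
L entries with 0 ≤ n ≤ 43: n = 0, 1, 2, 3, 4, 11, 12, 13, 14, 15, 22, 23, 24, 25, 26, 33, 34, 35, 36, 37; that makes 20.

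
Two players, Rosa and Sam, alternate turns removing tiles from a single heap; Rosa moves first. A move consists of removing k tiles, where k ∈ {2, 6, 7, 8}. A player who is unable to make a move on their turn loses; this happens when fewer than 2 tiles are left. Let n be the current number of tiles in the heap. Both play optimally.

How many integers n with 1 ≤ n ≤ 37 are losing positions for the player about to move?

Positions with no move are L. A position that does have a move is losing for the player to move precisely when every available move leads to a winning position for the opponent. Fill in the labels:
n=0: no move → L
n=1: no move → L
n=2: W (go to 0, an L position)
n=3: W (go to 1, an L position)
n=4: L (sole option 2(W) is W)
n=5: L (sole option 3(W) is W)
n=6: W (go to 4, an L position)
n=7: W (go to 5, an L position)
n=8: W (go to 1, an L position)
n=9: W (go to 1, an L position)
n=10: W (go to 4, an L position)
n=11: W (go to 5, an L position)
n=12: W (go to 5, an L position)
n=13: W (go to 5, an L position)
n=14: L (options 12(W), 8(W), 7(W), 6(W) are all W)
n=15: L (options 13(W), 9(W), 8(W), 7(W) are all W)
n=16: W (go to 14, an L position)
n=17: W (go to 15, an L position)
n=18: L (options 16(W), 12(W), 11(W), 10(W) are all W)
n=19: L (options 17(W), 13(W), 12(W), 11(W) are all W)
n=20: W (go to 18, an L position)
n=21: W (go to 19, an L position)
n=22: W (go to 15, an L position)
n=23: W (go to 15, an L position)
n=24: W (go to 18, an L position)
n=25: W (go to 19, an L position)
n=26: W (go to 19, an L position)
n=27: W (go to 19, an L position)
n=28: L (options 26(W), 22(W), 21(W), 20(W) are all W)
n=29: L (options 27(W), 23(W), 22(W), 21(W) are all W)
n=30: W (go to 28, an L position)
n=31: W (go to 29, an L position)
n=32: L (options 30(W), 26(W), 25(W), 24(W) are all W)
n=33: L (options 31(W), 27(W), 26(W), 25(W) are all W)
n=34: W (go to 32, an L position)
n=35: W (go to 33, an L position)
n=36: W (go to 29, an L position)
n=37: W (go to 29, an L position)
L entries with 1 ≤ n ≤ 37 (n=0 is outside the asked range and is not counted): n = 1, 4, 5, 14, 15, 18, 19, 28, 29, 32, 33; that makes 11.

11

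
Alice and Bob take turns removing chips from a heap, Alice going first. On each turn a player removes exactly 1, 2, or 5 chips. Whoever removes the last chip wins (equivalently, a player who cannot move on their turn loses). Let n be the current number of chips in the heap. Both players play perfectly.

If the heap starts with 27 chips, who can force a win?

Bob wins.

Compute win/loss labels from the base case upward. A position with no move is L. Any other position is W if it can reach an L in one move, else L.
n=0: no move → L
n=1: can move to 0, which is L ⇒ W
n=2: can move to 0, which is L ⇒ W
n=3: moves to 2(W), 1(W); every one is W ⇒ L
n=4: can move to 3, which is L ⇒ W
n=5: can move to 3, which is L ⇒ W
n=6: moves to 5(W), 4(W), 1(W); every one is W ⇒ L
n=7: can move to 6, which is L ⇒ W
n=8: can move to 6, which is L ⇒ W
n=9: moves to 8(W), 7(W), 4(W); every one is W ⇒ L
n=10: can move to 9, which is L ⇒ W
n=11: can move to 9, which is L ⇒ W
n=12: moves to 11(W), 10(W), 7(W); every one is W ⇒ L
n=13: can move to 12, which is L ⇒ W
n=14: can move to 12, which is L ⇒ W
n=15: moves to 14(W), 13(W), 10(W); every one is W ⇒ L
n=16: can move to 15, which is L ⇒ W
n=17: can move to 15, which is L ⇒ W
n=18: moves to 17(W), 16(W), 13(W); every one is W ⇒ L
n=19: can move to 18, which is L ⇒ W
n=20: can move to 18, which is L ⇒ W
n=21: moves to 20(W), 19(W), 16(W); every one is W ⇒ L
n=22: can move to 21, which is L ⇒ W
n=23: can move to 21, which is L ⇒ W
n=24: moves to 23(W), 22(W), 19(W); every one is W ⇒ L
n=25: can move to 24, which is L ⇒ W
n=26: can move to 24, which is L ⇒ W
n=27: moves to 26(W), 25(W), 22(W); every one is W ⇒ L
Every move from 27 reaches a W position, so the mover loses.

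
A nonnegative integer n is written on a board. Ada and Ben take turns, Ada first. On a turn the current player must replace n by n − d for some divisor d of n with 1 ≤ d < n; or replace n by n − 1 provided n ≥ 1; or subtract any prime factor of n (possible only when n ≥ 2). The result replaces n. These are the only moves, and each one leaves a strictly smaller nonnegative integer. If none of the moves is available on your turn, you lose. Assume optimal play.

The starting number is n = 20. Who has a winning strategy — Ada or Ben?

Build the W/L table. Terminal = L. A non-terminal position is W if it has a move to some L; otherwise it is L.
n=0: no move → L
n=1: W (go to 0, an L position)
n=2: W (go to 0, an L position)
n=3: W (go to 0, an L position)
n=4: L (options 2(W), 3(W) are all W)
n=5: W (go to 0, an L position)
n=6: W (go to 4, an L position)
n=7: W (go to 0, an L position)
n=8: W (go to 4, an L position)
n=9: L (options 6(W), 8(W) are all W)
n=10: W (go to 9, an L position)
n=11: W (go to 0, an L position)
n=12: W (go to 9, an L position)
n=13: W (go to 0, an L position)
n=14: L (options 7(W), 12(W), 13(W) are all W)
n=15: W (go to 14, an L position)
n=16: W (go to 14, an L position)
n=17: W (go to 0, an L position)
n=18: W (go to 9, an L position)
n=19: W (go to 0, an L position)
n=20: L (options 10(W), 15(W), 16(W), 18(W), 19(W) are all W)
Every move from 20 reaches a W position, so the mover loses.

Ben wins.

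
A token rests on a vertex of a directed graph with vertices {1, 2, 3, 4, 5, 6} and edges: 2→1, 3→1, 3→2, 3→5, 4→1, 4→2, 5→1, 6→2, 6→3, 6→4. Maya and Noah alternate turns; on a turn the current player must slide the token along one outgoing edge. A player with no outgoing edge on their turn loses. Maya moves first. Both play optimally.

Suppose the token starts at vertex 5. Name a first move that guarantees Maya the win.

Use the standard recursion: the mover loses at a terminal position; elsewhere, the mover wins exactly when some move hands the opponent an L position.
Every edge goes from a vertex to one that appears earlier in the order 1, 5, 2, 3, 4, 6, so processing vertices in that order labels each vertex after all of its successors.
1: no outgoing edge → L
5: reaches L-position 1 → W
2: reaches L-position 1 → W
3: reaches L-position 1 → W
4: reaches L-position 1 → W
6: only reaches 4(W), 3(W), 2(W), all W → L
From 5, the L positions reachable in one move are: 1.

Move to 1.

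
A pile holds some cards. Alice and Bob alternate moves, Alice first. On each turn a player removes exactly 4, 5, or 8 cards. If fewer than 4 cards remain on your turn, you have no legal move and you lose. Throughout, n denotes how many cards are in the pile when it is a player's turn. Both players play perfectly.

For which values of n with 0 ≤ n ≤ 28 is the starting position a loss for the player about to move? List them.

0, 1, 2, 3, 12, 13, 14, 15, 24, 25, 26, 27

Work bottom-up. With no move the player to move loses. Otherwise the position is W if at least one move leads to an L position for the opponent, and L if every move leads to a W.
n=0: no move → L
n=1: no move → L
n=2: no move → L
n=3: no move → L
n=4: W (go to 0, an L position)
n=5: W (go to 1, an L position)
n=6: W (go to 2, an L position)
n=7: W (go to 3, an L position)
n=8: W (go to 3, an L position)
n=9: W (go to 1, an L position)
n=10: W (go to 2, an L position)
n=11: W (go to 3, an L position)
n=12: L (options 8(W), 7(W), 4(W) are all W)
n=13: L (options 9(W), 8(W), 5(W) are all W)
n=14: L (options 10(W), 9(W), 6(W) are all W)
n=15: L (options 11(W), 10(W), 7(W) are all W)
n=16: W (go to 12, an L position)
n=17: W (go to 13, an L position)
n=18: W (go to 14, an L position)
n=19: W (go to 15, an L position)
n=20: W (go to 15, an L position)
n=21: W (go to 13, an L position)
n=22: W (go to 14, an L position)
n=23: W (go to 15, an L position)
n=24: L (options 20(W), 19(W), 16(W) are all W)
n=25: L (options 21(W), 20(W), 17(W) are all W)
n=26: L (options 22(W), 21(W), 18(W) are all W)
n=27: L (options 23(W), 22(W), 19(W) are all W)
n=28: W (go to 24, an L position)
The losing starting values of n are exactly the entries labelled L in this table (12 of them).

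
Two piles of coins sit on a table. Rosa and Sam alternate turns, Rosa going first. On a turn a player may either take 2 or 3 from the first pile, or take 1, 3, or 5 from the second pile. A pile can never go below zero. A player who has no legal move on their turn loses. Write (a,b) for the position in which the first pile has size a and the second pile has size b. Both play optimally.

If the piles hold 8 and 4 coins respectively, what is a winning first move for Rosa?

Move to (6,4).

Compute win/loss labels from the base case upward. A position with no move is L. Any other position is W if it can reach an L in one move, else L.
No move ever increases a pile, so every position that can arise here has a ≤ 8 and b ≤ 4; it is enough to label the cells with 0 ≤ a ≤ 8 and 0 ≤ b ≤ 4.
Every move lowers a or b (never raises either), so fill the grid row by row in increasing a, and left to right within a row: each cell's successors are then already labelled.
      b=0  b=1  b=2  b=3  b=4
a=0:    L    W    L    W    L
a=1:    L    W    L    W    L
a=2:    W    L    W    L    W
a=3:    W    L    W    L    W
a=4:    W    W    W    W    W
a=5:    L    W    L    W    L
a=6:    L    W    L    W    L
a=7:    W    L    W    L    W
a=8:    W    L    W    L    W
Cells with no legal move (terminal, hence L): (0,0), (1,0).
The remaining L cells, each justified by listing all of its moves:
(0,2): L (sole option (0,1)(W) is W)
(0,4): L (options (0,3)(W), (0,1)(W) are all W)
(1,2): L (sole option (1,1)(W) is W)
(1,4): L (options (1,3)(W), (1,1)(W) are all W)
(2,1): L (options (0,1)(W), (2,0)(W) are all W)
(2,3): L (options (0,3)(W), (2,2)(W), (2,0)(W) are all W)
(3,1): L (options (1,1)(W), (0,1)(W), (3,0)(W) are all W)
(3,3): L (options (1,3)(W), (0,3)(W), (3,2)(W), (3,0)(W) are all W)
(5,0): L (options (3,0)(W), (2,0)(W) are all W)
(5,2): L (options (3,2)(W), (2,2)(W), (5,1)(W) are all W)
(5,4): L (options (3,4)(W), (2,4)(W), (5,3)(W), (5,1)(W) are all W)
(6,0): L (options (4,0)(W), (3,0)(W) are all W)
(6,2): L (options (4,2)(W), (3,2)(W), (6,1)(W) are all W)
(6,4): L (options (4,4)(W), (3,4)(W), (6,3)(W), (6,1)(W) are all W)
(7,1): L (options (5,1)(W), (4,1)(W), (7,0)(W) are all W)
(7,3): L (options (5,3)(W), (4,3)(W), (7,2)(W), (7,0)(W) are all W)
(8,1): L (options (6,1)(W), (5,1)(W), (8,0)(W) are all W)
(8,3): L (options (6,3)(W), (5,3)(W), (8,2)(W), (8,0)(W) are all W)
Every other cell has at least one move into one of the L cells above, so it is W.
From (8,4), the L positions reachable in one move are: (6,4), (5,4), (8,3), (8,1). Any move reaching one of these is winning.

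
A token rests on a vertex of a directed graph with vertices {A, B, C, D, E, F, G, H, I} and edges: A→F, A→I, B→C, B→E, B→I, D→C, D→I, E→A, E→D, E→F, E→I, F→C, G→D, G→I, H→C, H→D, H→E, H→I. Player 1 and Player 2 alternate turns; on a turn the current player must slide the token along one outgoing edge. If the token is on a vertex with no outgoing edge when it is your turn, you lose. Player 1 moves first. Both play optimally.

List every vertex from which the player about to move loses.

C, I

Compute win/loss labels from the base case upward. A position with no move is L. Any other position is W if it can reach an L in one move, else L.
Every edge goes from a vertex to one that appears earlier in the order I, C, F, D, G, A, E, H, B, so processing vertices in that order labels each vertex after all of its successors.
I: no outgoing edge → L
C: no outgoing edge → L
F: W (go to C, an L position)
D: W (go to C, an L position)
G: W (go to I, an L position)
A: W (go to I, an L position)
E: W (go to I, an L position)
H: W (go to C, an L position)
B: W (go to C, an L position)
The losing starting vertices are exactly the entries labelled L in this table (2 of them).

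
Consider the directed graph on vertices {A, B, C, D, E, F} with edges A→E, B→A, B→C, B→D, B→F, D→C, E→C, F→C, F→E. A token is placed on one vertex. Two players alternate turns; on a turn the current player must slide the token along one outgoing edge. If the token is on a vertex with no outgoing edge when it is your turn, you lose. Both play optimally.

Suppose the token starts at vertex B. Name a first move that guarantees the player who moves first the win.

Compute win/loss labels from the base case upward. A position with no move is L. Any other position is W if it can reach an L in one move, else L.
Every edge goes from a vertex to one that appears earlier in the order C, D, E, A, F, B, so processing vertices in that order labels each vertex after all of its successors.
C: no outgoing edge → L
D: can move to C, which is L ⇒ W
E: can move to C, which is L ⇒ W
A: the only move is to E(W), a W ⇒ L
F: can move to C, which is L ⇒ W
B: can move to A, which is L ⇒ W
From B, the L positions reachable in one move are: A, C. Any move reaching one of these is winning.

Move to A.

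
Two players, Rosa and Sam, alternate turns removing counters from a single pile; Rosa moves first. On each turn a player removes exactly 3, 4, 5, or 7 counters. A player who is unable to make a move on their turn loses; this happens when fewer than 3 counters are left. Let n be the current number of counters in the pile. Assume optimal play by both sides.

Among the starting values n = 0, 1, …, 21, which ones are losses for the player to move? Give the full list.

0, 1, 2, 10, 11, 12, 20, 21

Compute win/loss labels from the base case upward. A position with no move is L. Any other position is W if it can reach an L in one move, else L.
n=0: no move → L
n=1: no move → L
n=2: no move → L
n=3: →0(L), so W
n=4: →1(L), so W
n=5: →2(L), so W
n=6: →2(L), so W
n=7: →2(L), so W
n=8: →1(L), so W
n=9: →2(L), so W
n=10: →7(W), 6(W), 5(W), 3(W) — all W, so L
n=11: →8(W), 7(W), 6(W), 4(W) — all W, so L
n=12: →9(W), 8(W), 7(W), 5(W) — all W, so L
n=13: →10(L), so W
n=14: →11(L), so W
n=15: →12(L), so W
n=16: →12(L), so W
n=17: →12(L), so W
n=18: →11(L), so W
n=19: →12(L), so W
n=20: →17(W), 16(W), 15(W), 13(W) — all W, so L
n=21: →18(W), 17(W), 16(W), 14(W) — all W, so L
Reading off the rows marked L gives the requested list; there are 8 such values of n.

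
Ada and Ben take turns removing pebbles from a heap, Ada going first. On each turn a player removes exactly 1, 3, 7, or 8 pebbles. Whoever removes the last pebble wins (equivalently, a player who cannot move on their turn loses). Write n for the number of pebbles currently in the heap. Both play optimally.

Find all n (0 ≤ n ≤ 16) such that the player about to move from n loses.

Use the standard recursion: the mover loses at a terminal position; elsewhere, the mover wins exactly when some move hands the opponent an L position.
n=0: no move → L
n=1: →0(L), so W
n=2: →1(W) only, which is W, so L
n=3: →2(L), so W
n=4: →3(W), 1(W) — all W, so L
n=5: →4(L), so W
n=6: →5(W), 3(W) — all W, so L
n=7: →6(L), so W
n=8: →0(L), so W
n=9: →6(L), so W
n=10: →2(L), so W
n=11: →4(L), so W
n=12: →4(L), so W
n=13: →6(L), so W
n=14: →6(L), so W
n=15: →14(W), 12(W), 8(W), 7(W) — all W, so L
n=16: →15(L), so W
Reading off the rows marked L gives the requested list; there are 5 such values of n.

0, 2, 4, 6, 15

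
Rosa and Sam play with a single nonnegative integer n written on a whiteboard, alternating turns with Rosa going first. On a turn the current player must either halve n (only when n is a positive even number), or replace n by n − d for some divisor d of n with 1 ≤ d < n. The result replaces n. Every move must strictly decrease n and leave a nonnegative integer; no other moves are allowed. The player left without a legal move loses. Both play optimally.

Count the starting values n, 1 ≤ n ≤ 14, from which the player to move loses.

Classify positions by backward induction: terminal positions (no move available) are L. From any other position, the mover wins iff some move reaches an L.
n=0: no move → L
n=1: no move → L
n=2: can move to 1, which is L ⇒ W
n=3: the only move is to 2(W), a W ⇒ L
n=4: can move to 3, which is L ⇒ W
n=5: the only move is to 4(W), a W ⇒ L
n=6: can move to 3, which is L ⇒ W
n=7: the only move is to 6(W), a W ⇒ L
n=8: can move to 7, which is L ⇒ W
n=9: moves to 6(W), 8(W); every one is W ⇒ L
n=10: can move to 5, which is L ⇒ W
n=11: the only move is to 10(W), a W ⇒ L
n=12: can move to 9, which is L ⇒ W
n=13: the only move is to 12(W), a W ⇒ L
n=14: can move to 7, which is L ⇒ W
L entries with 1 ≤ n ≤ 14 (n=0 is outside the asked range and is not counted): n = 1, 3, 5, 7, 9, 11, 13; that makes 7.

7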